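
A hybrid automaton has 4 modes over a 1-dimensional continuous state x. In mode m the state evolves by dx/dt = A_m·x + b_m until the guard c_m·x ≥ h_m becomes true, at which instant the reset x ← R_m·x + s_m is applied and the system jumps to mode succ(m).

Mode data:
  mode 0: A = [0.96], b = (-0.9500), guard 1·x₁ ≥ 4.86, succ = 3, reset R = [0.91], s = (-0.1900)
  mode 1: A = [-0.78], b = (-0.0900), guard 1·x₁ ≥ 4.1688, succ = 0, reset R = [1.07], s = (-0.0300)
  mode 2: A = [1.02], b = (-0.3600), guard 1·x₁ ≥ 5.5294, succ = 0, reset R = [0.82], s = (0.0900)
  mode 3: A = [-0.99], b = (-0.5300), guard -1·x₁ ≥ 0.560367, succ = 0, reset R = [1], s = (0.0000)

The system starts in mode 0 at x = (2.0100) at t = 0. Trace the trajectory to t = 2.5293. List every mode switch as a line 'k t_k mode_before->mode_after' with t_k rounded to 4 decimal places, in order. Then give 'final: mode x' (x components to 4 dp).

Mode 0: guard c·x = 4.8600 hit at Δt = 1.3887 (t = 1.3887), x⁻ = (4.8600) → reset → x⁺ = (4.2326), jump to mode 3
Mode 3: flow for 1.1406 to horizon, guard not reached → x = (1.0061)

1 1.3887 0->3
final: 3 1.0061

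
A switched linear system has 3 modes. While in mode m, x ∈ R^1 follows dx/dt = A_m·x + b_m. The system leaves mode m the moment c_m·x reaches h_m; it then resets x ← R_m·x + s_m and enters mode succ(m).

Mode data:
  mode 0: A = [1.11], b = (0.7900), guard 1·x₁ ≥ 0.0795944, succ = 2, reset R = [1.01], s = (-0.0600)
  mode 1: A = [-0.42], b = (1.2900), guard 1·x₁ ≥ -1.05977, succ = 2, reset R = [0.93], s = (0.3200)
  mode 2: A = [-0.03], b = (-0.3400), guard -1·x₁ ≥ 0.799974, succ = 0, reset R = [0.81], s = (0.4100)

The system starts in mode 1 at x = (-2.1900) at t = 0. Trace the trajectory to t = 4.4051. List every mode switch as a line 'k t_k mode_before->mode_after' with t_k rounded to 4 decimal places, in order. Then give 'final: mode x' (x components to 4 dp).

Mode 1: guard c·x = -1.0598 hit at Δt = 0.5758 (t = 0.5758), x⁻ = (-1.0598) → reset → x⁺ = (-0.6656), jump to mode 2
Mode 2: guard c·x = 0.8000 hit at Δt = 0.4226 (t = 0.9984), x⁻ = (-0.8000) → reset → x⁺ = (-0.2380), jump to mode 0
Mode 0: guard c·x = 0.0796 hit at Δt = 0.4622 (t = 1.4606), x⁻ = (0.0796) → reset → x⁺ = (0.0204), jump to mode 2
Mode 2: guard c·x = 0.8000 hit at Δt = 2.4999 (t = 3.9605), x⁻ = (-0.8000) → reset → x⁺ = (-0.2380), jump to mode 0
Mode 0: flow for 0.4446 to horizon, guard not reached → x = (0.0643)

1 0.5758 1->2
2 0.9984 2->0
3 1.4606 0->2
4 3.9605 2->0
final: 0 0.0643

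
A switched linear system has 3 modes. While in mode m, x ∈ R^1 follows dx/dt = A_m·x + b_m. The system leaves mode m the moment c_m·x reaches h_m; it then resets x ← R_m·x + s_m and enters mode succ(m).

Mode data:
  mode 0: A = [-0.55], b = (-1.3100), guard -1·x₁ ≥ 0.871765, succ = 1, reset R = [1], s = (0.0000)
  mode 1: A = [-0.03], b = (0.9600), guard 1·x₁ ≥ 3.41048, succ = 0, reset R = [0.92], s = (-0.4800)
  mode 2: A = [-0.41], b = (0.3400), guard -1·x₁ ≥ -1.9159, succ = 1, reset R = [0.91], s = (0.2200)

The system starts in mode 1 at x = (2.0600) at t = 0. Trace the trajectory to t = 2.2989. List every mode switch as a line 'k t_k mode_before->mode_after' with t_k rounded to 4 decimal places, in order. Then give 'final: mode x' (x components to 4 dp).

Mode 1: guard c·x = 3.4105 hit at Δt = 1.5385 (t = 1.5385), x⁻ = (3.4105) → reset → x⁺ = (2.6576), jump to mode 0
Mode 0: flow for 0.7604 to horizon, guard not reached → x = (0.9353)

1 1.5385 1->0
final: 0 0.9353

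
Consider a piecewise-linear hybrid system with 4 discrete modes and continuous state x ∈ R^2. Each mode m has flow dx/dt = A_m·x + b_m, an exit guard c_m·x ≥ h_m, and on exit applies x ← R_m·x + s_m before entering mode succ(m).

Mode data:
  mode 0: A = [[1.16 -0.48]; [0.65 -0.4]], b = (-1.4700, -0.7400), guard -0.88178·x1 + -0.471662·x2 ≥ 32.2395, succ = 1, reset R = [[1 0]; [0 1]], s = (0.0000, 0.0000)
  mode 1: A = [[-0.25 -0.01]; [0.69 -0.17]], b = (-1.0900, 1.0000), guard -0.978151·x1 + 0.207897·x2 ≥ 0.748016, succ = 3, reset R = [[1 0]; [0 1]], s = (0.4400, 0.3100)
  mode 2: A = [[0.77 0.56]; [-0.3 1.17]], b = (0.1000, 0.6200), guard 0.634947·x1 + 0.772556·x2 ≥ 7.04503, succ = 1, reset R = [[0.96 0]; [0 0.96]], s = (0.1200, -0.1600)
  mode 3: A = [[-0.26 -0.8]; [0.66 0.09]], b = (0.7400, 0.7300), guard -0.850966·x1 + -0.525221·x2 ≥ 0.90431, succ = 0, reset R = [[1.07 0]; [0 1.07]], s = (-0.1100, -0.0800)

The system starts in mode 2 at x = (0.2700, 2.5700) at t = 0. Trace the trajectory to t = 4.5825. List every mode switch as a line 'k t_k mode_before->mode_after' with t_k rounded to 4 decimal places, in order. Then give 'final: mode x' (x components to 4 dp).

Mode 2: guard c·x = 7.0450 hit at Δt = 0.7666 (t = 0.7666), x⁻ = (3.0237, 6.6340) → reset → x⁺ = (3.0227, 6.2087), jump to mode 1
Mode 1: guard c·x = 0.7480 hit at Δt = 1.3241 (t = 2.0907), x⁻ = (0.8615, 7.6513) → reset → x⁺ = (1.3015, 7.9613), jump to mode 3
Mode 3: guard c·x = 0.9043 hit at Δt = 1.3424 (t = 3.4331), x⁻ = (-5.8386, 7.7380) → reset → x⁺ = (-6.3573, 8.1997), jump to mode 0
Mode 0: flow for 1.1494 to horizon, guard not reached → x = (-31.7084, -6.2109)

1 0.7666 2->1
2 2.0907 1->3
3 3.4331 3->0
final: 0 -31.7084 -6.2109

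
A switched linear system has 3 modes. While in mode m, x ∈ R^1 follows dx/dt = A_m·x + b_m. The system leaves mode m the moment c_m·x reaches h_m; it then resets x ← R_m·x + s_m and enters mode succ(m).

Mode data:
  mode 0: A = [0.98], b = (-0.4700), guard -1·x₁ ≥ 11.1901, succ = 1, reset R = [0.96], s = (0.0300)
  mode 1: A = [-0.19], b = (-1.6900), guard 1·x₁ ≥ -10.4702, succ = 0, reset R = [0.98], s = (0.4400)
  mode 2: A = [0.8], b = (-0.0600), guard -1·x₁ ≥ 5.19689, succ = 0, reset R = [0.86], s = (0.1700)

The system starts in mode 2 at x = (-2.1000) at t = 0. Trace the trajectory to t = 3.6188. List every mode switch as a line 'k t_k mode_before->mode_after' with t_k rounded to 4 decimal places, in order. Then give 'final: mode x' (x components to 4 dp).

1 1.1067 2->0
2 2.0177 0->1
3 2.7706 1->0
4 2.8980 0->1
final: 1 -10.4798

Mode 2: guard c·x = 5.1969 hit at Δt = 1.1067 (t = 1.1067), x⁻ = (-5.1969) → reset → x⁺ = (-4.2993), jump to mode 0
Mode 0: guard c·x = 11.1901 hit at Δt = 0.9110 (t = 2.0177), x⁻ = (-11.1901) → reset → x⁺ = (-10.7125), jump to mode 1
Mode 1: guard c·x = -10.4702 hit at Δt = 0.7529 (t = 2.7706), x⁻ = (-10.4702) → reset → x⁺ = (-9.8208), jump to mode 0
Mode 0: guard c·x = 11.1901 hit at Δt = 0.1274 (t = 2.8980), x⁻ = (-11.1901) → reset → x⁺ = (-10.7125), jump to mode 1
Mode 1: flow for 0.7208 to horizon, guard not reached → x = (-10.4798)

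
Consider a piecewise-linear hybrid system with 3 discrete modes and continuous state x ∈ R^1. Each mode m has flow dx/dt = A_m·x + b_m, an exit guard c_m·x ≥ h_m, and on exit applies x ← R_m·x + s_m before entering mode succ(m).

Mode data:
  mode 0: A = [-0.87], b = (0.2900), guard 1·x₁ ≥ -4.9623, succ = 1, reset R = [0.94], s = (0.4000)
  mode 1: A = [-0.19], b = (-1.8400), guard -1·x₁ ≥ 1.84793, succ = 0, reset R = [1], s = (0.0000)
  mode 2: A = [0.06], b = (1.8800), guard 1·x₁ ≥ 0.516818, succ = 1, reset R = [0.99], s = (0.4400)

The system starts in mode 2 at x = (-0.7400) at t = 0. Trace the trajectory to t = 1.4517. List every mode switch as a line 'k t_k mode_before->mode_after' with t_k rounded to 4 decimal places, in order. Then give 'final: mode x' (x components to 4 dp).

Mode 2: guard c·x = 0.5168 hit at Δt = 0.6710 (t = 0.6710), x⁻ = (0.5168) → reset → x⁺ = (0.9516), jump to mode 1
Mode 1: flow for 0.7807 to horizon, guard not reached → x = (-0.5146)

1 0.6710 2->1
final: 1 -0.5146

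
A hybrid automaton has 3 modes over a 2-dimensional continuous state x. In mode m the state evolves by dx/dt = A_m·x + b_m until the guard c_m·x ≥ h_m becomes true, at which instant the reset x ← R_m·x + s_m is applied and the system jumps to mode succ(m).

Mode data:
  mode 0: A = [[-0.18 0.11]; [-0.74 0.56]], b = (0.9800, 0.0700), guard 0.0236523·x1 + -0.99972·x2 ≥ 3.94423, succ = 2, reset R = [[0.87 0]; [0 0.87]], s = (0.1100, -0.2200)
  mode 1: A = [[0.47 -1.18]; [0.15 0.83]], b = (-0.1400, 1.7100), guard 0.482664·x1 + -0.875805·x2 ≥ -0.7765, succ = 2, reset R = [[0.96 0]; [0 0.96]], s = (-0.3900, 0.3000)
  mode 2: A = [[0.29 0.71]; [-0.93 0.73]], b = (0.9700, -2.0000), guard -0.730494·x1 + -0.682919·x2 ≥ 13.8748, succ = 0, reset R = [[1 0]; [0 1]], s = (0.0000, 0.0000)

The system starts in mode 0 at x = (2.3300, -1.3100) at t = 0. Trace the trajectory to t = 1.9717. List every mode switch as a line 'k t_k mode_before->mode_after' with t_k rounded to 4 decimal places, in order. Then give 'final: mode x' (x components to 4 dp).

Mode 0: guard c·x = 3.9442 hit at Δt = 0.8191 (t = 0.8191), x⁻ = (2.5458, -3.8851) → reset → x⁺ = (2.3249, -3.6000), jump to mode 2
Mode 2: flow for 1.1526 to horizon, guard not reached → x = (-3.1513, -13.2586)

1 0.8191 0->2
final: 2 -3.1513 -13.2586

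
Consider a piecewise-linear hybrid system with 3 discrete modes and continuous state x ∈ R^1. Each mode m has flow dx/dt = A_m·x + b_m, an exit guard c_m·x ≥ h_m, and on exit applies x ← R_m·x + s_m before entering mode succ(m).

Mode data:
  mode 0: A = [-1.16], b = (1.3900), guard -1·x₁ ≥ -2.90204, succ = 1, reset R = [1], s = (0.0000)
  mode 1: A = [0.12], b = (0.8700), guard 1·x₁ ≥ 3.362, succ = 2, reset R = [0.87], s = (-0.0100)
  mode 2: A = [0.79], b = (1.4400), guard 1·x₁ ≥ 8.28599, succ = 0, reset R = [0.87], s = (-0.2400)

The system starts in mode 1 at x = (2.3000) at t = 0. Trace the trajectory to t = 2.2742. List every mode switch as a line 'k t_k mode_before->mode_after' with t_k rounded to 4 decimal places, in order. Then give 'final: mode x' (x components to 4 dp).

1 0.8787 1->2
2 1.8380 2->0
final: 0 4.6774

Mode 1: guard c·x = 3.3620 hit at Δt = 0.8787 (t = 0.8787), x⁻ = (3.3620) → reset → x⁺ = (2.9149), jump to mode 2
Mode 2: guard c·x = 8.2860 hit at Δt = 0.9593 (t = 1.8380), x⁻ = (8.2860) → reset → x⁺ = (6.9688), jump to mode 0
Mode 0: flow for 0.4362 to horizon, guard not reached → x = (4.6774)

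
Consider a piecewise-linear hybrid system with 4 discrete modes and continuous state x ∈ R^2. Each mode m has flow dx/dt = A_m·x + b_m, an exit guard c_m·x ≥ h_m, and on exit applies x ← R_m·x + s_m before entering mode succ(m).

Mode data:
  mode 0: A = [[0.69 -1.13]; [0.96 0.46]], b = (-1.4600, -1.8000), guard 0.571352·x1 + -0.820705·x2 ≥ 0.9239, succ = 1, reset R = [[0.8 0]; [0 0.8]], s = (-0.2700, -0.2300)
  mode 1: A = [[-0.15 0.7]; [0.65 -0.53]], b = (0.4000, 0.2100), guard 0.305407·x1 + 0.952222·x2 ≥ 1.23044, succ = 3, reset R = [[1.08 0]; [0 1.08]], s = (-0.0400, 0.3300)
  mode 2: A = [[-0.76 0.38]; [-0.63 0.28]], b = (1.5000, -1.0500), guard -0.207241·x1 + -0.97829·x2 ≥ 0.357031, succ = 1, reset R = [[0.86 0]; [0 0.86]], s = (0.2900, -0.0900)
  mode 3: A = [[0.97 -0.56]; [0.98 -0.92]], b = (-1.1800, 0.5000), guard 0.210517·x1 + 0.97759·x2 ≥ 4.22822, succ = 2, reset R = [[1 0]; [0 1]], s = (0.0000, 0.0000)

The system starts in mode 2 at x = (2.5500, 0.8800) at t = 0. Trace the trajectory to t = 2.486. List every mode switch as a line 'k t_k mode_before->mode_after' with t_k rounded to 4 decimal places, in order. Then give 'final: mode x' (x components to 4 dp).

Mode 2: guard c·x = 0.3570 hit at Δt = 0.6699 (t = 0.6699), x⁻ = (2.3117, -0.8547) → reset → x⁺ = (2.2780, -0.8250), jump to mode 1
Mode 1: guard c·x = 1.2304 hit at Δt = 0.8166 (t = 1.4865), x⁻ = (2.2852, 0.5592) → reset → x⁺ = (2.4280, 0.9340), jump to mode 3
Mode 3: flow for 0.9995 to horizon, guard not reached → x = (2.8576, 2.4348)

1 0.6699 2->1
2 1.4865 1->3
final: 3 2.8576 2.4348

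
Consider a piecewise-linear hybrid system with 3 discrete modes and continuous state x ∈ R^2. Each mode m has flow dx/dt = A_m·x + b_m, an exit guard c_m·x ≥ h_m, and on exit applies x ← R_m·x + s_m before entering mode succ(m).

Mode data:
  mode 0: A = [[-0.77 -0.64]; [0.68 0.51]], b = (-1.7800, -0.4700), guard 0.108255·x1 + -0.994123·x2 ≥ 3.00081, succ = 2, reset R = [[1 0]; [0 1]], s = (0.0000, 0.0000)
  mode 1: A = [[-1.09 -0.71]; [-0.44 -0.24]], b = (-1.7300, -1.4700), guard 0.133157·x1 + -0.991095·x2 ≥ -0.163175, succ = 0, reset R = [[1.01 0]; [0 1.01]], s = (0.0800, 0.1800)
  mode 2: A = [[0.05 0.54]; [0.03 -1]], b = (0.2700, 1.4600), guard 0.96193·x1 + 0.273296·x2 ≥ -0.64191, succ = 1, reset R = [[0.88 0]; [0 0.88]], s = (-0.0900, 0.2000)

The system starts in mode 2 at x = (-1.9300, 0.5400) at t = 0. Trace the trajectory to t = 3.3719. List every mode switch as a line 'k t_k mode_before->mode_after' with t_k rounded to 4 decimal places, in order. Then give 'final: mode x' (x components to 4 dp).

Mode 2: guard c·x = -0.6419 hit at Δt = 1.3297 (t = 1.3297), x⁻ = (-1.0041, 1.1855) → reset → x⁺ = (-0.9736, 1.2433), jump to mode 1
Mode 1: guard c·x = -0.1632 hit at Δt = 1.3783 (t = 2.7080), x⁻ = (-1.6413, -0.0559) → reset → x⁺ = (-1.5777, 0.1236), jump to mode 0
Mode 0: flow for 0.6639 to horizon, guard not reached → x = (-1.7041, -1.1039)

1 1.3297 2->1
2 2.7080 1->0
final: 0 -1.7041 -1.1039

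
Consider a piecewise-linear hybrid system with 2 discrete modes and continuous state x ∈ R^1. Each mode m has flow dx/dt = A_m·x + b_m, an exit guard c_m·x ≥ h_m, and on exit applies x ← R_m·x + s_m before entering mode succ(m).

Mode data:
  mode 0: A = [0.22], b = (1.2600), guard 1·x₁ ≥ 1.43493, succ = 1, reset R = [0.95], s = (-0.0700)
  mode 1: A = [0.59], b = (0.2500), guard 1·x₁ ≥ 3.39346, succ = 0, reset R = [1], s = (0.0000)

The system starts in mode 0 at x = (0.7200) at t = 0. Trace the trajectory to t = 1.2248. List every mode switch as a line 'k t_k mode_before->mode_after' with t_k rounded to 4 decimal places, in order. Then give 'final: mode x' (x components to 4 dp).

1 0.4780 0->1
final: 1 2.2438

Mode 0: guard c·x = 1.4349 hit at Δt = 0.4780 (t = 0.4780), x⁻ = (1.4349) → reset → x⁺ = (1.2932), jump to mode 1
Mode 1: flow for 0.7468 to horizon, guard not reached → x = (2.2438)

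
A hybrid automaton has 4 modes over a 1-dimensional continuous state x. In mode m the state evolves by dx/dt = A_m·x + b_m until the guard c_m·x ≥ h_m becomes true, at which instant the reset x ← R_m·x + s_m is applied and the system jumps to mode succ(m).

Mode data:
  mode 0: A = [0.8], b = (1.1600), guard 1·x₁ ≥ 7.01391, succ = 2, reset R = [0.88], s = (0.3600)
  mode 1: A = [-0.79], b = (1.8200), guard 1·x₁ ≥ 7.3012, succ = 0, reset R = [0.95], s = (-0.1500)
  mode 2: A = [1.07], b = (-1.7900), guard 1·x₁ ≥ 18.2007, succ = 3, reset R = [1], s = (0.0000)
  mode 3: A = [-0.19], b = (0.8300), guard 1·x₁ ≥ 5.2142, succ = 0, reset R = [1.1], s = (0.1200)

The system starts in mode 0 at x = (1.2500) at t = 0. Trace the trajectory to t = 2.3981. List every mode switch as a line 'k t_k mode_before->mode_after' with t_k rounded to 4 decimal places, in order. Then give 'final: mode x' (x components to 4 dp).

1 1.4282 0->2
final: 2 15.3907

Mode 0: guard c·x = 7.0139 hit at Δt = 1.4282 (t = 1.4282), x⁻ = (7.0139) → reset → x⁺ = (6.5322), jump to mode 2
Mode 2: flow for 0.9699 to horizon, guard not reached → x = (15.3907)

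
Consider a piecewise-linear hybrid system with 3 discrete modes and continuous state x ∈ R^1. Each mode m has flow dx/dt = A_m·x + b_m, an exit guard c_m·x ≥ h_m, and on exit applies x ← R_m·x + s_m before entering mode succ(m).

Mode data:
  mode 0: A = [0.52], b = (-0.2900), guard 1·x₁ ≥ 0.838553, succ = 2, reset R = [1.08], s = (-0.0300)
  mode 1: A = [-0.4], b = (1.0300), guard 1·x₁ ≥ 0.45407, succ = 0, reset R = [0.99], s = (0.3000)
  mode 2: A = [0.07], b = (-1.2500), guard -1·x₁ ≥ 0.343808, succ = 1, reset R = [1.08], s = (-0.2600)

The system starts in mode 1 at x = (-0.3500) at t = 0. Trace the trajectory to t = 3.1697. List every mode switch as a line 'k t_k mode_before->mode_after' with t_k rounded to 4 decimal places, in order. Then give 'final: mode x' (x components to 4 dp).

1 0.8036 1->0
2 1.5367 0->2
3 2.5274 2->1
final: 1 0.0951

Mode 1: guard c·x = 0.4541 hit at Δt = 0.8036 (t = 0.8036), x⁻ = (0.4541) → reset → x⁺ = (0.7495), jump to mode 0
Mode 0: guard c·x = 0.8386 hit at Δt = 0.7331 (t = 1.5367), x⁻ = (0.8386) → reset → x⁺ = (0.8756), jump to mode 2
Mode 2: guard c·x = 0.3438 hit at Δt = 0.9907 (t = 2.5274), x⁻ = (-0.3438) → reset → x⁺ = (-0.6313), jump to mode 1
Mode 1: flow for 0.6423 to horizon, guard not reached → x = (0.0951)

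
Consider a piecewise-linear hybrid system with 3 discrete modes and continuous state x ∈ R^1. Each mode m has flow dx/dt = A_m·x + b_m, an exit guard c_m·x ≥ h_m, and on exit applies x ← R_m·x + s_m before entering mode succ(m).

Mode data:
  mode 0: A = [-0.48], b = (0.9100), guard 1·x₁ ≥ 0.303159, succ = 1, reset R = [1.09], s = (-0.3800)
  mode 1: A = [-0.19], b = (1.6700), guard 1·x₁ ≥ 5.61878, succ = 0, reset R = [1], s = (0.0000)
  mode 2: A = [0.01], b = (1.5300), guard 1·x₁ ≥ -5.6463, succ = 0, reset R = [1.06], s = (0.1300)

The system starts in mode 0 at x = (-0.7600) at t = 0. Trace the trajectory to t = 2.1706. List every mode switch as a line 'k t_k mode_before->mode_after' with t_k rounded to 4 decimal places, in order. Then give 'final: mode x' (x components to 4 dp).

1 1.0653 0->1
final: 1 1.6247

Mode 0: guard c·x = 0.3032 hit at Δt = 1.0653 (t = 1.0653), x⁻ = (0.3032) → reset → x⁺ = (-0.0496), jump to mode 1
Mode 1: flow for 1.1053 to horizon, guard not reached → x = (1.6247)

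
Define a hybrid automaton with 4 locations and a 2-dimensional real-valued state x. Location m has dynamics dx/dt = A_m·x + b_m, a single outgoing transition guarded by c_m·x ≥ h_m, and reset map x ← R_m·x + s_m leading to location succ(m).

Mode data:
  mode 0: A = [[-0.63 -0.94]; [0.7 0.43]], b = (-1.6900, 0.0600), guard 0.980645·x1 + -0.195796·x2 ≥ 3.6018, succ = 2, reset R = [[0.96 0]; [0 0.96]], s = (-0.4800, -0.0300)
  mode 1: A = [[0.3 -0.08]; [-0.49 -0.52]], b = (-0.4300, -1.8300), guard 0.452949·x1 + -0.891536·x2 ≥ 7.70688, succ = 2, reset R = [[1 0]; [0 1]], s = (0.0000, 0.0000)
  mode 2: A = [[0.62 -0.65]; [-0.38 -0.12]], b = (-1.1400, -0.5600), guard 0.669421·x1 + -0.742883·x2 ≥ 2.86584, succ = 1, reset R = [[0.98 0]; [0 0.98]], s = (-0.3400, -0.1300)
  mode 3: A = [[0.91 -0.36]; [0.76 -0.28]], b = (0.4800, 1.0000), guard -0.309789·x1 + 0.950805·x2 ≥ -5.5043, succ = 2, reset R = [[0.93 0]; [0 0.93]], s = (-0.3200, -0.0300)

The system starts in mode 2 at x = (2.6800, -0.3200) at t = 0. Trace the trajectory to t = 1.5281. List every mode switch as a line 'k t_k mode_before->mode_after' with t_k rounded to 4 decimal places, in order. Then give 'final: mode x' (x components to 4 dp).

Mode 2: guard c·x = 2.8658 hit at Δt = 0.4394 (t = 0.4394), x⁻ = (3.1561, -1.0138) → reset → x⁺ = (2.7529, -1.1235), jump to mode 1
Mode 1: flow for 1.0887 to horizon, guard not reached → x = (3.4986, -3.4316)

1 0.4394 2->1
final: 1 3.4986 -3.4316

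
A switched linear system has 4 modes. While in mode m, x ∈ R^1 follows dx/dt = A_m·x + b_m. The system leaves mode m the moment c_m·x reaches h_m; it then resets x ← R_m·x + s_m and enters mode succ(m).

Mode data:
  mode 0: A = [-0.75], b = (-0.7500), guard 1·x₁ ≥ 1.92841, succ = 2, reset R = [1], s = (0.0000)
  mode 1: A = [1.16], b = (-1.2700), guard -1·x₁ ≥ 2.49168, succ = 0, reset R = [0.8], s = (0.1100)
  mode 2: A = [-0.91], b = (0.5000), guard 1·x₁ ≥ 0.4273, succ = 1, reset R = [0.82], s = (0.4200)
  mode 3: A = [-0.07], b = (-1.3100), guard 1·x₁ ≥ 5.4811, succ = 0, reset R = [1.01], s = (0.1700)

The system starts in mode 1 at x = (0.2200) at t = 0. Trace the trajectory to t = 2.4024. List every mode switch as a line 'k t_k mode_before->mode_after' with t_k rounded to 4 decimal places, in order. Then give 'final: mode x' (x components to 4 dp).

1 1.2163 1->0
final: 0 -1.3629

Mode 1: guard c·x = 2.4917 hit at Δt = 1.2163 (t = 1.2163), x⁻ = (-2.4917) → reset → x⁺ = (-1.8833), jump to mode 0
Mode 0: flow for 1.1861 to horizon, guard not reached → x = (-1.3629)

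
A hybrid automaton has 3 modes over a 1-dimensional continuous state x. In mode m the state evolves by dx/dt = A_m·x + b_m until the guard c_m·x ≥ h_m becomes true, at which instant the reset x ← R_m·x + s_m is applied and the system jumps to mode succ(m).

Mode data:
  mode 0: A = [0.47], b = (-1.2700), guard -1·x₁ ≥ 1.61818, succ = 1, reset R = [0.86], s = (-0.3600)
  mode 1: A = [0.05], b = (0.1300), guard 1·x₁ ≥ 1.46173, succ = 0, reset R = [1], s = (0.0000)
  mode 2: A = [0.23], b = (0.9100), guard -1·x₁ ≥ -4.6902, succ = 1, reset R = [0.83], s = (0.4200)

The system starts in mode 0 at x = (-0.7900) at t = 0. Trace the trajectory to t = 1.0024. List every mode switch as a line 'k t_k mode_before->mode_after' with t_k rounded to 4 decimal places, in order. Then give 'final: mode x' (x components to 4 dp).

1 0.4528 0->1
final: 1 -1.7280

Mode 0: guard c·x = 1.6182 hit at Δt = 0.4528 (t = 0.4528), x⁻ = (-1.6182) → reset → x⁺ = (-1.7516), jump to mode 1
Mode 1: flow for 0.5496 to horizon, guard not reached → x = (-1.7280)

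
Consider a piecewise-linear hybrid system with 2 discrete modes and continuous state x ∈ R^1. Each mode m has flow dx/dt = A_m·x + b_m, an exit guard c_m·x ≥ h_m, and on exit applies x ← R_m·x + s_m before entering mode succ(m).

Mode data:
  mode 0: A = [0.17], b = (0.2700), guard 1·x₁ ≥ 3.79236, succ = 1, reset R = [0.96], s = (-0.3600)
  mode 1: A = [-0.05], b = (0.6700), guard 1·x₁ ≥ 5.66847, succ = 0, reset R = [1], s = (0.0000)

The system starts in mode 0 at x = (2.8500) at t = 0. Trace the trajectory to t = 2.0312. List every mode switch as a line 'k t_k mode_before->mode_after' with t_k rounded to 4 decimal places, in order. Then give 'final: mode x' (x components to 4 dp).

Mode 0: guard c·x = 3.7924 hit at Δt = 1.1326 (t = 1.1326), x⁻ = (3.7924) → reset → x⁺ = (3.2807), jump to mode 1
Mode 1: flow for 0.8986 to horizon, guard not reached → x = (3.7253)

1 1.1326 0->1
final: 1 3.7253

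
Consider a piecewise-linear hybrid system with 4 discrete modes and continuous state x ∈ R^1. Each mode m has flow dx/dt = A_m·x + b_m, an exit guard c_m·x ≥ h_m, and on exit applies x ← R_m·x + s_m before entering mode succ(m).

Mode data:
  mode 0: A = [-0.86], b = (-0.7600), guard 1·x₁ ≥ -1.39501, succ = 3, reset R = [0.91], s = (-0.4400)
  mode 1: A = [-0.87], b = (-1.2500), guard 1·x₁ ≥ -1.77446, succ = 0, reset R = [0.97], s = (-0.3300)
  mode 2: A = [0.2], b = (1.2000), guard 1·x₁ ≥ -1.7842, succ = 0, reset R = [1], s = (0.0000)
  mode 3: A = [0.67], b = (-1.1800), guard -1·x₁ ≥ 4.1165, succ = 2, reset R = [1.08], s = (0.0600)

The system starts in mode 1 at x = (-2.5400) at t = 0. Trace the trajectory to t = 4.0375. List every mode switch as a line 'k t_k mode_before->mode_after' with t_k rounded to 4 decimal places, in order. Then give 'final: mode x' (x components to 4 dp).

1 1.3608 1->0
2 2.3209 0->3
3 3.1072 3->2
final: 2 -4.0557

Mode 1: guard c·x = -1.7745 hit at Δt = 1.3608 (t = 1.3608), x⁻ = (-1.7745) → reset → x⁺ = (-2.0512), jump to mode 0
Mode 0: guard c·x = -1.3950 hit at Δt = 0.9601 (t = 2.3209), x⁻ = (-1.3950) → reset → x⁺ = (-1.7095), jump to mode 3
Mode 3: guard c·x = 4.1165 hit at Δt = 0.7863 (t = 3.1072), x⁻ = (-4.1165) → reset → x⁺ = (-4.3858), jump to mode 2
Mode 2: flow for 0.9303 to horizon, guard not reached → x = (-4.0557)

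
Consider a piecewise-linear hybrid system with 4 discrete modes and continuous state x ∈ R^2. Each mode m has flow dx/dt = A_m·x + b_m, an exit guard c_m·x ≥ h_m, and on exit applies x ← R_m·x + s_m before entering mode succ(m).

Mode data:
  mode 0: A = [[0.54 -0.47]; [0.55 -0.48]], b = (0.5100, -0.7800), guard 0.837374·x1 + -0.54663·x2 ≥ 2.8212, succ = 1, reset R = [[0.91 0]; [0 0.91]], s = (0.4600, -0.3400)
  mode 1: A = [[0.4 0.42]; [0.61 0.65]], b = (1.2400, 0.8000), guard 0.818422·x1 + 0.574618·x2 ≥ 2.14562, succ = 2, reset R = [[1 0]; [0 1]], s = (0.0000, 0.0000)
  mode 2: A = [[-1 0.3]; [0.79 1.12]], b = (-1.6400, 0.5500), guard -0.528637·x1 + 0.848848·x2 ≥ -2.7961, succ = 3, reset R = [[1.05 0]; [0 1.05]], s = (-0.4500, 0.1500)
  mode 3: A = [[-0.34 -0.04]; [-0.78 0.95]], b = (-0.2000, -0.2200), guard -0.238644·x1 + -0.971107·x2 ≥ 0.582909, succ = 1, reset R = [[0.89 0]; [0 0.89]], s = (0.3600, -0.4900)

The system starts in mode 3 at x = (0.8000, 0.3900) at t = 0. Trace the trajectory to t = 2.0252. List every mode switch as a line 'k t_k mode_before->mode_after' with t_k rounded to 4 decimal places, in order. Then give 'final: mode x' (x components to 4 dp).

1 1.5945 3->1
final: 1 1.0602 -0.7839

Mode 3: guard c·x = 0.5829 hit at Δt = 1.5945 (t = 1.5945), x⁻ = (0.2244, -0.6554) → reset → x⁺ = (0.5598, -1.0733), jump to mode 1
Mode 1: flow for 0.4307 to horizon, guard not reached → x = (1.0602, -0.7839)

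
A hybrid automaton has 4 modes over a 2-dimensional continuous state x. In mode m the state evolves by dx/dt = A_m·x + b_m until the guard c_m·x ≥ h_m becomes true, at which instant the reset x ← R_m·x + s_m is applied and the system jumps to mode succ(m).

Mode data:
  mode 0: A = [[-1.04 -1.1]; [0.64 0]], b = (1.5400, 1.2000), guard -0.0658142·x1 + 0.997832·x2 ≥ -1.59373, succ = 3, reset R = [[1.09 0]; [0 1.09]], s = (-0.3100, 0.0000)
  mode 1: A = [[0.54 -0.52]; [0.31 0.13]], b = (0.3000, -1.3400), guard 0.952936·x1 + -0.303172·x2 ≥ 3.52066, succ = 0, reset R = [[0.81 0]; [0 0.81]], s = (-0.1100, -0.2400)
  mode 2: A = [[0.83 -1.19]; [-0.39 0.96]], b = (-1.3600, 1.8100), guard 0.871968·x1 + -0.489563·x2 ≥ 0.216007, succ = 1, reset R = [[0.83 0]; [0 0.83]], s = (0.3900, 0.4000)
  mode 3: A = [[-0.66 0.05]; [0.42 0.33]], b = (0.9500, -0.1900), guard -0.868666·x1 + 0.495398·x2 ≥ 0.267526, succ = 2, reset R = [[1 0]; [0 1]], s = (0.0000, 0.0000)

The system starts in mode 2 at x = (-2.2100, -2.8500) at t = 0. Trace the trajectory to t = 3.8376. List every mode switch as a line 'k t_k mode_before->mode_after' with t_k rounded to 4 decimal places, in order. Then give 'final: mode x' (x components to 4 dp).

1 1.2731 2->1
2 2.6411 1->0
3 3.4984 0->3
final: 3 2.7679 -1.3179

Mode 2: guard c·x = 0.2160 hit at Δt = 1.2731 (t = 1.2731), x⁻ = (-1.5400, -3.1842) → reset → x⁺ = (-0.8882, -2.2429), jump to mode 1
Mode 1: guard c·x = 3.5207 hit at Δt = 1.3680 (t = 2.6411), x⁻ = (2.2490, -4.5438) → reset → x⁺ = (1.7117, -3.9205), jump to mode 0
Mode 0: guard c·x = -1.5937 hit at Δt = 0.8573 (t = 3.4984), x⁻ = (3.1542, -1.3892) → reset → x⁺ = (3.1281, -1.5142), jump to mode 3
Mode 3: flow for 0.3392 to horizon, guard not reached → x = (2.7679, -1.3179)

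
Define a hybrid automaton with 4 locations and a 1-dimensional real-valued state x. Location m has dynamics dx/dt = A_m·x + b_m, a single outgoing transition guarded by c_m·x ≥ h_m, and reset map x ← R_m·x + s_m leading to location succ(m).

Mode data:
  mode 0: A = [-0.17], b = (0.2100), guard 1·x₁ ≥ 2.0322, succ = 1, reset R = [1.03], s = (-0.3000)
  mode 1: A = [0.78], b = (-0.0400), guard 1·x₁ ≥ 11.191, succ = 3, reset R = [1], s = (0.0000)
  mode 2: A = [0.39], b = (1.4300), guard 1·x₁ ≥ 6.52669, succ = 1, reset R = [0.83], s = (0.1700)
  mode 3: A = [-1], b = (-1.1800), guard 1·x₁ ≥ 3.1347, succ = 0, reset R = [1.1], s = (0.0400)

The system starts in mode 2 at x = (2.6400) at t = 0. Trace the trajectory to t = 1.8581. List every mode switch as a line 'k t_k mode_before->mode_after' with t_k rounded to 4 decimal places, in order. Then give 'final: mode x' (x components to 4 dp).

Mode 2: guard c·x = 6.5267 hit at Δt = 1.2311 (t = 1.2311), x⁻ = (6.5267) → reset → x⁺ = (5.5872), jump to mode 1
Mode 1: flow for 0.6270 to horizon, guard not reached → x = (9.0791)

1 1.2311 2->1
final: 1 9.0791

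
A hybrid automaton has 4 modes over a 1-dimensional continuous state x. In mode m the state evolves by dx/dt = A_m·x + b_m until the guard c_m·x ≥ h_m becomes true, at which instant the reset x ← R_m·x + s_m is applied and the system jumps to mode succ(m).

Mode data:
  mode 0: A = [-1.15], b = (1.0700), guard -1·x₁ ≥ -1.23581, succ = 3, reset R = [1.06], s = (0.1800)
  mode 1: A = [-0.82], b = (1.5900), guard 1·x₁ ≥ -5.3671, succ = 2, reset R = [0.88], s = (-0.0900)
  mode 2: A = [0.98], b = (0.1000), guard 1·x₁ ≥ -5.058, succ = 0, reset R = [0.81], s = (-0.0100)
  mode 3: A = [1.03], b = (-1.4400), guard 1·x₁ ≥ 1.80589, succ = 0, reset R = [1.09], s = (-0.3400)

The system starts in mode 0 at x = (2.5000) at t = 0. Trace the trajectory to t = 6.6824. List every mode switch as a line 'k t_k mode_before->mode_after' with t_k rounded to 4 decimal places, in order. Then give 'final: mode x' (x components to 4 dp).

1 1.4235 0->3
2 2.8702 3->0
3 3.5891 0->3
4 5.0358 3->0
5 5.7546 0->3
final: 3 1.6370

Mode 0: guard c·x = -1.2358 hit at Δt = 1.4235 (t = 1.4235), x⁻ = (1.2358) → reset → x⁺ = (1.4900), jump to mode 3
Mode 3: guard c·x = 1.8059 hit at Δt = 1.4467 (t = 2.8702), x⁻ = (1.8059) → reset → x⁺ = (1.6284), jump to mode 0
Mode 0: guard c·x = -1.2358 hit at Δt = 0.7188 (t = 3.5891), x⁻ = (1.2358) → reset → x⁺ = (1.4900), jump to mode 3
Mode 3: guard c·x = 1.8059 hit at Δt = 1.4467 (t = 5.0358), x⁻ = (1.8059) → reset → x⁺ = (1.6284), jump to mode 0
Mode 0: guard c·x = -1.2358 hit at Δt = 0.7188 (t = 5.7546), x⁻ = (1.2358) → reset → x⁺ = (1.4900), jump to mode 3
Mode 3: flow for 0.9278 to horizon, guard not reached → x = (1.6370)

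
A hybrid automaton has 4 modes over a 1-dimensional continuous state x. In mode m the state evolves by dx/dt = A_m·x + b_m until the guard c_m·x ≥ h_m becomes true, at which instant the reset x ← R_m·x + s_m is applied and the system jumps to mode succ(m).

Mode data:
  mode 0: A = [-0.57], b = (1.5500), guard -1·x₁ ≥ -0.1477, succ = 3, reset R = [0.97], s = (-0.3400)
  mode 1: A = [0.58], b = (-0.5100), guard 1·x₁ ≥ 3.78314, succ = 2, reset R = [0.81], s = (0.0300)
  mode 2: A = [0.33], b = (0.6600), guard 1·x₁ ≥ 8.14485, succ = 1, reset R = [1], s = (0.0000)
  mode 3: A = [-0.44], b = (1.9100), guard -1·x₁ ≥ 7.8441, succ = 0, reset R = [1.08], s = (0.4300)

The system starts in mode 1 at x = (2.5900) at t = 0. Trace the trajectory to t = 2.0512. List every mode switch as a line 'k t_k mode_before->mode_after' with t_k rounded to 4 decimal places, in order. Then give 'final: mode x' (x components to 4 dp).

Mode 1: guard c·x = 3.7831 hit at Δt = 0.9123 (t = 0.9123), x⁻ = (3.7831) → reset → x⁺ = (3.0943), jump to mode 2
Mode 2: flow for 1.1389 to horizon, guard not reached → x = (5.4184)

1 0.9123 1->2
final: 2 5.4184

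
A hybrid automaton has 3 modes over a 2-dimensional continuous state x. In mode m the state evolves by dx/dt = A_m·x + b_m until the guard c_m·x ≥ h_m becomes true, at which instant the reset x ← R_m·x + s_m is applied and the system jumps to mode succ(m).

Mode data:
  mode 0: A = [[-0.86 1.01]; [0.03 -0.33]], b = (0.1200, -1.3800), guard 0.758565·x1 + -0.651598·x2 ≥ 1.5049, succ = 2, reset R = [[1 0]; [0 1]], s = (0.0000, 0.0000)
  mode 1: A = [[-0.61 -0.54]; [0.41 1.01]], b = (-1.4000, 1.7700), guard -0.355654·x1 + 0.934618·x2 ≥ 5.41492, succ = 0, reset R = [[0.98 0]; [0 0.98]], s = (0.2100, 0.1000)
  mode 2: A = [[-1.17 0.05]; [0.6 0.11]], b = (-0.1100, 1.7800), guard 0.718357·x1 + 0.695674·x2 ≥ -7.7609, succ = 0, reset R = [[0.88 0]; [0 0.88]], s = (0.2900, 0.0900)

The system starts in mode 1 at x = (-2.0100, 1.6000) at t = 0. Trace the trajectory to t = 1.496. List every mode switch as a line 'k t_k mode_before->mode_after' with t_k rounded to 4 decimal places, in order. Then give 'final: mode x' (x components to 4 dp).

Mode 1: guard c·x = 5.4149 hit at Δt = 0.8105 (t = 0.8105), x⁻ = (-3.1728, 4.5864) → reset → x⁺ = (-2.8993, 4.5947), jump to mode 0
Mode 0: flow for 0.6855 to horizon, guard not reached → x = (0.3221, 2.8000)

1 0.8105 1->0
final: 0 0.3221 2.8000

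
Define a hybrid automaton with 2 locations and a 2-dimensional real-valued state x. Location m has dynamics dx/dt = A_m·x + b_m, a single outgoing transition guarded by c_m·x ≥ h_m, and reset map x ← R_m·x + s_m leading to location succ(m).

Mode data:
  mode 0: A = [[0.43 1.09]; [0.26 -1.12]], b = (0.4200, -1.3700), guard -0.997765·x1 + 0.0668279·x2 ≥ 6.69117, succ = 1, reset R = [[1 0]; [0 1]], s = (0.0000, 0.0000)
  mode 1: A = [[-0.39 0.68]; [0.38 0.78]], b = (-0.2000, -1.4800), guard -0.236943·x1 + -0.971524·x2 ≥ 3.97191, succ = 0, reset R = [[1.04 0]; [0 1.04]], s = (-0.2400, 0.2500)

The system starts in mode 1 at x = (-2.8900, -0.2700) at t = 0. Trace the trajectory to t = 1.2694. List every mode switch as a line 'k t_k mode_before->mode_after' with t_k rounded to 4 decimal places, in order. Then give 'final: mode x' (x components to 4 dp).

1 0.7998 1->0
final: 0 -5.6706 -2.8458

Mode 1: guard c·x = 3.9719 hit at Δt = 0.7998 (t = 0.7998), x⁻ = (-3.0581, -3.3425) → reset → x⁺ = (-3.4204, -3.2262), jump to mode 0
Mode 0: flow for 0.4696 to horizon, guard not reached → x = (-5.6706, -2.8458)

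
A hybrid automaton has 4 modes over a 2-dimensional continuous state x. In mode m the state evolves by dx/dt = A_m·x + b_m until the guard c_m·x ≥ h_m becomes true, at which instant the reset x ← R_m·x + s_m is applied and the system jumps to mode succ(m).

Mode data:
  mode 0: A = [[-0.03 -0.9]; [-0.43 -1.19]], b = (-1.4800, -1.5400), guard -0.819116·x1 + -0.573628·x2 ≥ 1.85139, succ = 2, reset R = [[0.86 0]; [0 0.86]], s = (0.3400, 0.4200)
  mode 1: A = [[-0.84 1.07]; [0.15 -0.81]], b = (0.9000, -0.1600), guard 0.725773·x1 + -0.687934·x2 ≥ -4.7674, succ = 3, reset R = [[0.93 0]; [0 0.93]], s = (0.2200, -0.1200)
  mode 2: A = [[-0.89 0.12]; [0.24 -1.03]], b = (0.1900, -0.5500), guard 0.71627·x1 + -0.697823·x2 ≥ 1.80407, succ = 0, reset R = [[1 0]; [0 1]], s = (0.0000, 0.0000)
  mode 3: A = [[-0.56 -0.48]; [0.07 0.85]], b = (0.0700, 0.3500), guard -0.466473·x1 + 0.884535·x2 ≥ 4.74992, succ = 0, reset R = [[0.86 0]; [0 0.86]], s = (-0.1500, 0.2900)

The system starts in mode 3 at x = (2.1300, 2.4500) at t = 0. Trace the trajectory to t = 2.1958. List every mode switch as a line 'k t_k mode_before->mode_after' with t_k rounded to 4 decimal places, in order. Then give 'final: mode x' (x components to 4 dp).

1 0.8224 3->0
2 1.6484 0->2
final: 2 -1.4183 0.5744

Mode 3: guard c·x = 4.7499 hit at Δt = 0.8224 (t = 0.8224), x⁻ = (0.1559, 5.4522) → reset → x⁺ = (-0.0160, 4.9789), jump to mode 0
Mode 0: guard c·x = 1.8514 hit at Δt = 0.8260 (t = 1.6484), x⁻ = (-3.3386, 1.5399) → reset → x⁺ = (-2.5312, 1.7443), jump to mode 2
Mode 2: flow for 0.5474 to horizon, guard not reached → x = (-1.4183, 0.5744)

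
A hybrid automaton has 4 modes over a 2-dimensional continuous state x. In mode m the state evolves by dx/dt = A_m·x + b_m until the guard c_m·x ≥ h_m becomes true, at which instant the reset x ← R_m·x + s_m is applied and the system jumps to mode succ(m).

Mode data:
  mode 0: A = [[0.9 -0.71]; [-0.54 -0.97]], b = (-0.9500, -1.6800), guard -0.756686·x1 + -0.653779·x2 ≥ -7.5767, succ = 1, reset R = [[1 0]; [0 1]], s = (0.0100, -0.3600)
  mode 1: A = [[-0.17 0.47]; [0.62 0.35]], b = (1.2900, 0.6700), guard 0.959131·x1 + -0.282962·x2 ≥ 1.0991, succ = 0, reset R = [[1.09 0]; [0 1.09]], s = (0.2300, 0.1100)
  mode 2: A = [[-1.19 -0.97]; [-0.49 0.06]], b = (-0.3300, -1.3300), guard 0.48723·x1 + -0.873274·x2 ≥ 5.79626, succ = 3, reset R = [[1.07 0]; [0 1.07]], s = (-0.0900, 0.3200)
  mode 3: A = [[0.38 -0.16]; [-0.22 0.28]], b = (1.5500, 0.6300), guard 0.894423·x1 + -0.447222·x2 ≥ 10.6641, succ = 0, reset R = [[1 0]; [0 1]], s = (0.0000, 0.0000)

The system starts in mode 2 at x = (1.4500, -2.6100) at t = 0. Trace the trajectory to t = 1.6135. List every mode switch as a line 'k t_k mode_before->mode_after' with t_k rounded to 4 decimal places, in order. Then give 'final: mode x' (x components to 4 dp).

Mode 2: guard c·x = 5.7963 hit at Δt = 1.0317 (t = 1.0317), x⁻ = (2.5903, -5.1922) → reset → x⁺ = (2.6816, -5.2356), jump to mode 3
Mode 3: flow for 0.5818 to horizon, guard not reached → x = (4.9483, -6.2830)

1 1.0317 2->3
final: 3 4.9483 -6.2830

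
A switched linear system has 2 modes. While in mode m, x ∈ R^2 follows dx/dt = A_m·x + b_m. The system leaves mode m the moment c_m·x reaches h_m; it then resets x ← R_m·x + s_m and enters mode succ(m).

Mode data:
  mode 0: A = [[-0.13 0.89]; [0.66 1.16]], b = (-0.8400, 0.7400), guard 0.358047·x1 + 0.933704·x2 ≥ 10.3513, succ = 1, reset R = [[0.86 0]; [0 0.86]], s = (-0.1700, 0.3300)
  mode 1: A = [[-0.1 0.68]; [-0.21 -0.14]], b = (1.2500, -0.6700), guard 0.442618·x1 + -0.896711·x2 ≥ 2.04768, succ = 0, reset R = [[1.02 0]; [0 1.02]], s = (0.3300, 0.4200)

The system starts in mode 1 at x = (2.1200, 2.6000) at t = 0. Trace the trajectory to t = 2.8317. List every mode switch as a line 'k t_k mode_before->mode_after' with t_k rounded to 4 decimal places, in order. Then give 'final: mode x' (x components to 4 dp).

1 1.5067 1->0
2 2.4082 0->1
final: 1 7.9872 6.2843

Mode 1: guard c·x = 2.0477 hit at Δt = 1.5067 (t = 1.5067), x⁻ = (4.8601, 0.1154) → reset → x⁺ = (5.2873, 0.5377), jump to mode 0
Mode 0: guard c·x = 10.3513 hit at Δt = 0.9015 (t = 2.4082), x⁻ = (6.8826, 8.4470) → reset → x⁺ = (5.7490, 7.5944), jump to mode 1
Mode 1: flow for 0.4235 to horizon, guard not reached → x = (7.9872, 6.2843)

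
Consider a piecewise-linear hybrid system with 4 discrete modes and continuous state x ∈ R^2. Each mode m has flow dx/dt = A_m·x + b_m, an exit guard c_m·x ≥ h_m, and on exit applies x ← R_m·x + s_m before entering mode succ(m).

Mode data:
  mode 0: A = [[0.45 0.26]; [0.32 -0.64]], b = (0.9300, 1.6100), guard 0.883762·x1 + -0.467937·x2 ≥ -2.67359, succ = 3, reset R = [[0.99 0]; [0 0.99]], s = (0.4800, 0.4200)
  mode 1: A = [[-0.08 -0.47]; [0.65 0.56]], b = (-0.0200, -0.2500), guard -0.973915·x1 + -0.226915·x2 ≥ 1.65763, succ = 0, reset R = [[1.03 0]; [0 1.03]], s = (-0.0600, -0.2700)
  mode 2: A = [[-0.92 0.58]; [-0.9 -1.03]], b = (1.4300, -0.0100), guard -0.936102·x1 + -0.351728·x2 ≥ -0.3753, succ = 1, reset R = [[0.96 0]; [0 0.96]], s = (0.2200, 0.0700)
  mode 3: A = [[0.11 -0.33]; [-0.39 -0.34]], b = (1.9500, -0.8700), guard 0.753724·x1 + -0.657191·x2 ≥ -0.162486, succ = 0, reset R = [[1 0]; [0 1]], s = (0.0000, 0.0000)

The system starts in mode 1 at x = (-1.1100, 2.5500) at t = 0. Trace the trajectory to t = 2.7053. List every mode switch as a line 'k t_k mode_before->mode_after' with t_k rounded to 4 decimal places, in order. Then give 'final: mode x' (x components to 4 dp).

Mode 1: guard c·x = 1.6576 hit at Δt = 1.0659 (t = 1.0659), x⁻ = (-2.3294, 2.6929) → reset → x⁺ = (-2.4593, 2.5037), jump to mode 0
Mode 0: guard c·x = -2.6736 hit at Δt = 0.9739 (t = 2.0398), x⁻ = (-1.9662, 2.0002) → reset → x⁺ = (-1.4665, 2.4002), jump to mode 3
Mode 3: flow for 0.6655 to horizon, guard not reached → x = (-0.6943, 1.6479)

1 1.0659 1->0
2 2.0398 0->3
final: 3 -0.6943 1.6479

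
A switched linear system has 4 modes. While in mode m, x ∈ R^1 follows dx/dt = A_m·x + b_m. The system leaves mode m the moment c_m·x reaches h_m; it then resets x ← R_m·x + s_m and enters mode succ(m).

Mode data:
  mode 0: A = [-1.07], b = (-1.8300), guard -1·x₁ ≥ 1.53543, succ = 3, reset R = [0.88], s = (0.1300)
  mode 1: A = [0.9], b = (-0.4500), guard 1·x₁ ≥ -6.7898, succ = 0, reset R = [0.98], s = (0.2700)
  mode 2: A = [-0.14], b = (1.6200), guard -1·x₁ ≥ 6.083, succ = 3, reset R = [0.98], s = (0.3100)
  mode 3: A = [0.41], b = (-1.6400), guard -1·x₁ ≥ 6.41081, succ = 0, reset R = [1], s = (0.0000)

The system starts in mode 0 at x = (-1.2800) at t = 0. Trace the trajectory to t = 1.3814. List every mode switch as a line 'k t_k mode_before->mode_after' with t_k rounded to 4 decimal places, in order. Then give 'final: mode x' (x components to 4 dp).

Mode 0: guard c·x = 1.5354 hit at Δt = 0.8416 (t = 0.8416), x⁻ = (-1.5354) → reset → x⁺ = (-1.2212), jump to mode 3
Mode 3: flow for 0.5398 to horizon, guard not reached → x = (-2.5146)

1 0.8416 0->3
final: 3 -2.5146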